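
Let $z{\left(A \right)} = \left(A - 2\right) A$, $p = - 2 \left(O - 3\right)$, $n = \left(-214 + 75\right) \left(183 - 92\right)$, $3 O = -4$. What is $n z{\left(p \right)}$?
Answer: $- \frac{6577480}{9} \approx -7.3083 \cdot 10^{5}$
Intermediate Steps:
$O = - \frac{4}{3}$ ($O = \frac{1}{3} \left(-4\right) = - \frac{4}{3} \approx -1.3333$)
$n = -12649$ ($n = \left(-139\right) 91 = -12649$)
$p = \frac{26}{3}$ ($p = - 2 \left(- \frac{4}{3} - 3\right) = \left(-2\right) \left(- \frac{13}{3}\right) = \frac{26}{3} \approx 8.6667$)
$z{\left(A \right)} = A \left(-2 + A\right)$ ($z{\left(A \right)} = \left(-2 + A\right) A = A \left(-2 + A\right)$)
$n z{\left(p \right)} = - 12649 \frac{26 \left(-2 + \frac{26}{3}\right)}{3} = - 12649 \cdot \frac{26}{3} \cdot \frac{20}{3} = \left(-12649\right) \frac{520}{9} = - \frac{6577480}{9}$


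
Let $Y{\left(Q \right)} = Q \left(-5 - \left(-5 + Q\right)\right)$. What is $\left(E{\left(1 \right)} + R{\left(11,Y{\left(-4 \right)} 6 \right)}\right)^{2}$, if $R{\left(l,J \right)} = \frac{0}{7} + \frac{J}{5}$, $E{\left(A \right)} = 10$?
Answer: $\frac{2116}{25} \approx 84.64$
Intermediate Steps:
$Y{\left(Q \right)} = - Q^{2}$ ($Y{\left(Q \right)} = Q \left(- Q\right) = - Q^{2}$)
$R{\left(l,J \right)} = \frac{J}{5}$ ($R{\left(l,J \right)} = 0 \cdot \frac{1}{7} + J \frac{1}{5} = 0 + \frac{J}{5} = \frac{J}{5}$)
$\left(E{\left(1 \right)} + R{\left(11,Y{\left(-4 \right)} 6 \right)}\right)^{2} = \left(10 + \frac{- \left(-4\right)^{2} \cdot 6}{5}\right)^{2} = \left(10 + \frac{\left(-1\right) 16 \cdot 6}{5}\right)^{2} = \left(10 + \frac{\left(-16\right) 6}{5}\right)^{2} = \left(10 + \frac{1}{5} \left(-96\right)\right)^{2} = \left(10 - \frac{96}{5}\right)^{2} = \left(- \frac{46}{5}\right)^{2} = \frac{2116}{25}$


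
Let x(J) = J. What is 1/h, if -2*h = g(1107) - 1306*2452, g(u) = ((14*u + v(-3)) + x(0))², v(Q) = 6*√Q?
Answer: I/(4*(-29623198*I + 23247*√3)) ≈ -8.4393e-9 + 1.1471e-11*I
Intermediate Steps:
g(u) = (14*u + 6*I*√3)² (g(u) = ((14*u + 6*√(-3)) + 0)² = ((14*u + 6*(I*√3)) + 0)² = ((14*u + 6*I*√3) + 0)² = (14*u + 6*I*√3)²)
h = 1601156 - 2*(7749 + 3*I*√3)² (h = -(4*(7*1107 + 3*I*√3)² - 1306*2452)/2 = -(4*(7749 + 3*I*√3)² - 3202312)/2 = -(-3202312 + 4*(7749 + 3*I*√3)²)/2 = 1601156 - 2*(7749 + 3*I*√3)² ≈ -1.1849e+8 - 1.6106e+5*I)
1/h = 1/(-118492792 - 92988*I*√3)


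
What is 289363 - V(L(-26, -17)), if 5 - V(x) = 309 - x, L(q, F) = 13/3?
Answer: 868988/3 ≈ 2.8966e+5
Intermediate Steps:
L(q, F) = 13/3 (L(q, F) = 13*(⅓) = 13/3)
V(x) = -304 + x (V(x) = 5 - (309 - x) = 5 + (-309 + x) = -304 + x)
289363 - V(L(-26, -17)) = 289363 - (-304 + 13/3) = 289363 - 1*(-899/3) = 289363 + 899/3 = 868988/3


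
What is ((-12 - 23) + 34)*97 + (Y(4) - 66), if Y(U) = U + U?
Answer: -155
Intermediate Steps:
Y(U) = 2*U
((-12 - 23) + 34)*97 + (Y(4) - 66) = ((-12 - 23) + 34)*97 + (2*4 - 66) = (-35 + 34)*97 + (8 - 66) = -1*97 - 58 = -97 - 58 = -155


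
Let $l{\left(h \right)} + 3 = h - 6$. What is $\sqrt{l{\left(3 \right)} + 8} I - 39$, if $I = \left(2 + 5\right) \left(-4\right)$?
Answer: $-39 - 28 \sqrt{2} \approx -78.598$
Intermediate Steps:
$l{\left(h \right)} = -9 + h$ ($l{\left(h \right)} = -3 + \left(h - 6\right) = -3 + \left(-6 + h\right) = -9 + h$)
$I = -28$ ($I = 7 \left(-4\right) = -28$)
$\sqrt{l{\left(3 \right)} + 8} I - 39 = \sqrt{\left(-9 + 3\right) + 8} \left(-28\right) - 39 = \sqrt{-6 + 8} \left(-28\right) - 39 = \sqrt{2} \left(-28\right) - 39 = - 28 \sqrt{2} - 39 = -39 - 28 \sqrt{2}$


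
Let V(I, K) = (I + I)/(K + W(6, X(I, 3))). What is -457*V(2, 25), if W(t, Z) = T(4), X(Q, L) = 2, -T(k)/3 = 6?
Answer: -1828/7 ≈ -261.14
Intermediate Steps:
T(k) = -18 (T(k) = -3*6 = -18)
W(t, Z) = -18
V(I, K) = 2*I/(-18 + K) (V(I, K) = (I + I)/(K - 18) = (2*I)/(-18 + K) = 2*I/(-18 + K))
-457*V(2, 25) = -914*2/(-18 + 25) = -914*2/7 = -457*4/7 = -1828/7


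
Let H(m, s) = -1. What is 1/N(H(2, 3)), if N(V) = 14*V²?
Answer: 1/14 ≈ 0.071429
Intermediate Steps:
1/N(H(2, 3)) = 1/(14*(-1)²) = 1/(14*1) = 1/14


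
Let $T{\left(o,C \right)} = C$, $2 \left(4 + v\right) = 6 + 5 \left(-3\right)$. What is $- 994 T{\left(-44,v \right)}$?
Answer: $8449$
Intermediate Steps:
$v = - \frac{17}{2}$ ($v = -4 + \frac{6 + 5 \left(-3\right)}{2} = -4 + \frac{6 - 15}{2} = -4 + \frac{1}{2} \left(-9\right) = -4 - \frac{9}{2} = - \frac{17}{2} \approx -8.5$)
$- 994 T{\left(-44,v \right)} = \left(-994\right) \left(- \frac{17}{2}\right) = 8449$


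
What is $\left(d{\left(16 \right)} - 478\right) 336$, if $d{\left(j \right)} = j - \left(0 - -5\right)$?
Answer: $-156912$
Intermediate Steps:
$d{\left(j \right)} = -5 + j$ ($d{\left(j \right)} = j - \left(0 + 5\right) = j - 5 = -5 + j$)
$\left(d{\left(16 \right)} - 478\right) 336 = \left(\left(-5 + 16\right) - 478\right) 336 = \left(11 - 478\right) 336 = \left(-467\right) 336 = -156912$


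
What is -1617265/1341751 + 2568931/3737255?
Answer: -2597265969394/5014465633505 ≈ -0.51795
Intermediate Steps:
-1617265/1341751 + 2568931/3737255 = -2597265969394/5014465633505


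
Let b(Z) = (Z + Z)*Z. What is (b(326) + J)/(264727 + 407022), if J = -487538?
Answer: -274986/671749 ≈ -0.40936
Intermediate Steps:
b(Z) = 2*Z**2 (b(Z) = (2*Z)*Z = 2*Z**2)
(b(326) + J)/(264727 + 407022) = (2*326**2 - 487538)/(264727 + 407022) = (2*106276 - 487538)/671749 = (212552 - 487538)*(1/671749) = -274986*1/671749 = -274986/671749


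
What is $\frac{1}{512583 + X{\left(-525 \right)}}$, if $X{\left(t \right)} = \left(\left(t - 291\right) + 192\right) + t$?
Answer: $\frac{1}{511434} \approx 1.9553 \cdot 10^{-6}$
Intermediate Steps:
$X{\left(t \right)} = -99 + 2 t$ ($X{\left(t \right)} = \left(\left(-291 + t\right) + 192\right) + t = \left(-99 + t\right) + t = -99 + 2 t$)
$\frac{1}{512583 + X{\left(-525 \right)}} = \frac{1}{512583 + \left(-99 + 2 \left(-525\right)\right)} = \frac{1}{512583 - 1149} = \frac{1}{511434}$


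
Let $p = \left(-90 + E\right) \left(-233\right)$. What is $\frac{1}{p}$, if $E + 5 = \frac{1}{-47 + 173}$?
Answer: $\frac{126}{2788777} \approx 4.5181 \cdot 10^{-5}$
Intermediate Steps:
$E = - \frac{629}{126}$ ($E = -5 + \frac{1}{-47 + 173} = -5 + \frac{1}{126} = - \frac{629}{126} \approx -4.9921$)
$p = \frac{2788777}{126}$ ($p = \left(-90 - \frac{629}{126}\right) \left(-233\right) = \left(- \frac{11969}{126}\right) \left(-233\right) = \frac{2788777}{126} \approx 22133.0$)
$\frac{1}{p} = \frac{1}{\frac{2788777}{126}} = \frac{126}{2788777}$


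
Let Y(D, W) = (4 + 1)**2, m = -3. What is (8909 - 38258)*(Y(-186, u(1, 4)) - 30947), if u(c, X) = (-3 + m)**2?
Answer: 907529778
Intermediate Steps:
u(c, X) = 36 (u(c, X) = (-3 - 3)**2 = (-6)**2 = 36)
Y(D, W) = 25 (Y(D, W) = 5**2 = 25)
(8909 - 38258)*(Y(-186, u(1, 4)) - 30947) = (8909 - 38258)*(25 - 30947) = -29349*(-30922) = 907529778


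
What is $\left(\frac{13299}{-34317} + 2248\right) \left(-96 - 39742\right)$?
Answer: $- \frac{33040402222}{369} \approx -8.954 \cdot 10^{7}$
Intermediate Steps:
$\left(\frac{13299}{-34317} + 2248\right) \left(-96 - 39742\right) = \left(13299 \left(- \frac{1}{34317}\right) + 2248\right) \left(-39838\right) = \left(- \frac{143}{369} + 2248\right) \left(-39838\right) = \frac{829369}{369} \left(-39838\right) = - \frac{33040402222}{369}$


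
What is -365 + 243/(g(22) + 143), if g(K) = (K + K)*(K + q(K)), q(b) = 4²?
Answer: -220744/605 ≈ -364.87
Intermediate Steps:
q(b) = 16
g(K) = 2*K*(16 + K) (g(K) = (K + K)*(K + 16) = (2*K)*(16 + K) = 2*K*(16 + K))
-365 + 243/(g(22) + 143) = -365 + 243/(2*22*(16 + 22) + 143) = -365 + 243/(2*22*38 + 143) = -365 + 243/(1672 + 143) = -365 + 243/1815 = -365 + (1/1815)*243 = -365 + 81/605 = -220744/605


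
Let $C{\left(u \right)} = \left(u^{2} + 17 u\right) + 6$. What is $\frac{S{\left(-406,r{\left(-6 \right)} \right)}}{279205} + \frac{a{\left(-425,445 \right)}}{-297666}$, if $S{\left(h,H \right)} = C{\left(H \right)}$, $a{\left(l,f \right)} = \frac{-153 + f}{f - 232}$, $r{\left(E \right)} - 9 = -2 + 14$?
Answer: $\frac{25447184986}{8851197483945} \approx 0.002875$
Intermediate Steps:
$C{\left(u \right)} = 6 + u^{2} + 17 u$
$r{\left(E \right)} = 21$ ($r{\left(E \right)} = 9 + \left(-2 + 14\right) = 9 + 12 = 21$)
$a{\left(l,f \right)} = \frac{-153 + f}{-232 + f}$
$S{\left(h,H \right)} = 6 + H^{2} + 17 H$
$\frac{S{\left(-406,r{\left(-6 \right)} \right)}}{279205} + \frac{a{\left(-425,445 \right)}}{-297666} = \frac{6 + 21^{2} + 17 \cdot 21}{279205} + \frac{\frac{1}{-232 + 445} \left(-153 + 445\right)}{-297666} = \left(6 + 441 + 357\right) \frac{1}{279205} + \frac{1}{213} \cdot 292 \left(- \frac{1}{297666}\right) = 804 \cdot \frac{1}{279205} + \frac{1}{213} \cdot 292 \left(- \frac{1}{297666}\right) = \frac{804}{279205} + \frac{292}{213} \left(- \frac{1}{297666}\right) = \frac{804}{279205} - \frac{146}{31701429} = \frac{25447184986}{8851197483945}$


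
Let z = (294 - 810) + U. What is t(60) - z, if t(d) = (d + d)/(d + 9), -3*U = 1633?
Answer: 73283/69 ≈ 1062.1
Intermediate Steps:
U = -1633/3 (U = -1/3*1633 = -1633/3 ≈ -544.33)
t(d) = 2*d/(9 + d) (t(d) = (2*d)/(9 + d) = 2*d/(9 + d))
z = -3181/3 (z = (294 - 810) - 1633/3 = -516 - 1633/3 = -3181/3 ≈ -1060.3)
t(60) - z = 2*60/(9 + 60) - 1*(-3181/3) = 2*60/69 + 3181/3 = 2*60*(1/69) + 3181/3 = 40/23 + 3181/3 = 73283/69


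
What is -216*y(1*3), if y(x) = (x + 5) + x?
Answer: -2376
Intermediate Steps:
y(x) = 5 + 2*x (y(x) = (5 + x) + x = 5 + 2*x)
-216*y(1*3) = -216*(5 + 2*(1*3)) = -216*(5 + 2*3) = -216*(5 + 6) = -216*11 = -2376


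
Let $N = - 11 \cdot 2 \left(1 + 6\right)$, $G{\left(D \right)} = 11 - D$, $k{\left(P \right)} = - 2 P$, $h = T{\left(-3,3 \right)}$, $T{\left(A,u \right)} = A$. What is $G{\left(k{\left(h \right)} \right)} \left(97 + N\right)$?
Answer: $-285$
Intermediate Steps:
$h = -3$
$N = -154$ ($N = - 11 \cdot 2 \cdot 7 = \left(-11\right) 14 = -154$)
$G{\left(k{\left(h \right)} \right)} \left(97 + N\right) = \left(11 - \left(-2\right) \left(-3\right)\right) \left(97 - 154\right) = \left(11 - 6\right) \left(-57\right) = 5 \left(-57\right) = -285$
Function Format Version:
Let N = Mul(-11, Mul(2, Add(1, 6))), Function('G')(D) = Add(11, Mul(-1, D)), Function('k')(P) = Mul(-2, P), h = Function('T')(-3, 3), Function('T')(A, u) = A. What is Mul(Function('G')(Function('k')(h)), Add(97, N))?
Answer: -285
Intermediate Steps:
h = -3
N = -154 (N = Mul(-11, Mul(2, 7)) = Mul(-11, 14) = -154)
Mul(Function('G')(Function('k')(h)), Add(97, N)) = Mul(Add(11, Mul(-1, Mul(-2, -3))), Add(97, -154)) = Mul(Add(11, Mul(-1, 6)), -57) = Mul(Add(11, -6), -57) = Mul(5, -57) = -285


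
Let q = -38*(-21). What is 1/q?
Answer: 1/798 ≈ 0.0012531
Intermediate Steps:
q = 798
1/q = 1/798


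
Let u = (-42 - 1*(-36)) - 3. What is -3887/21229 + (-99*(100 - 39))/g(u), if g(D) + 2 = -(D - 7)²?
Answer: 141805/6106 ≈ 23.224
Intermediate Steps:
u = -9 (u = (-42 + 36) - 3 = -6 - 3 = -9)
g(D) = -2 - (-7 + D)² (g(D) = -2 - (D - 7)² = -2 - (-7 + D)²)
-3887/21229 + (-99*(100 - 39))/g(u) = -3887/21229 + (-99*(100 - 39))/(-2 - (-7 - 9)²) = -3887*1/21229 + (-99*61)/(-2 - 1*(-16)²) = -13/71 - 6039/(-2 - 1*256) = -13/71 - 6039/(-2 - 256) = -13/71 - 6039/(-258) = -13/71 - 6039*(-1/258) = -13/71 + 2013/86 = 141805/6106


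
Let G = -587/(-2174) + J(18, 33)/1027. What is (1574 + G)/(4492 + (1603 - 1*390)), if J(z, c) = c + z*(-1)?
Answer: 502128873/1819648870 ≈ 0.27595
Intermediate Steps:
J(z, c) = c - z
G = 635459/2232698 (G = -587/(-2174) + (33 - 1*18)/1027 = -587*(-1/2174) + (33 - 18)*(1/1027) = 587/2174 + 15*(1/1027) = 587/2174 + 15/1027 = 635459/2232698 ≈ 0.28462)
(1574 + G)/(4492 + (1603 - 1*390)) = (1574 + 635459/2232698)/(4492 + (1603 - 1*390)) = 3514902111/(2232698*(4492 + (1603 - 390))) = 3514902111/(2232698*(4492 + 1213)) = (3514902111/2232698)/5705 = (3514902111/2232698)*(1/5705) = 502128873/1819648870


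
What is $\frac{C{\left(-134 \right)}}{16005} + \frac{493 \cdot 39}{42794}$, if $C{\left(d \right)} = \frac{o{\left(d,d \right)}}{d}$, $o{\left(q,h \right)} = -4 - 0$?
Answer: $\frac{20617870633}{45889503990} \approx 0.44929$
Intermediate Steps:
$o{\left(q,h \right)} = -4$ ($o{\left(q,h \right)} = -4 + 0 = -4$)
$C{\left(d \right)} = - \frac{4}{d}$
$\frac{C{\left(-134 \right)}}{16005} + \frac{493 \cdot 39}{42794} = \frac{\left(-4\right) \frac{1}{-134}}{16005} + \frac{493 \cdot 39}{42794} = \left(-4\right) \left(- \frac{1}{134}\right) \frac{1}{16005} + 19227 \cdot \frac{1}{42794} = \frac{2}{67} \cdot \frac{1}{16005} + \frac{19227}{42794} = \frac{2}{1072335} + \frac{19227}{42794} = \frac{20617870633}{45889503990}$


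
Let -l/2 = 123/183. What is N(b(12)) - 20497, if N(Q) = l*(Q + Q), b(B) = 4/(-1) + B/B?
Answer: -1249825/61 ≈ -20489.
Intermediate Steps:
l = -82/61 (l = -246/183 = -2*41/61 = -82/61 ≈ -1.3443)
b(B) = -3 (b(B) = 4*(-1) + 1 = -4 + 1 = -3)
N(Q) = -164*Q/61 (N(Q) = -82*(Q + Q)/61 = -164*Q/61)
N(b(12)) - 20497 = -164/61*(-3) - 20497 = 492/61 - 20497 = -1249825/61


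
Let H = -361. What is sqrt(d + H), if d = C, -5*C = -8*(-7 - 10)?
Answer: I*sqrt(9705)/5 ≈ 19.703*I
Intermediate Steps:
C = -136/5 (C = -(-8)*(-7 - 10)/5 = -(-8)*(-17)/5 = -1/5*136 = -136/5 ≈ -27.200)
d = -136/5 ≈ -27.200
sqrt(d + H) = sqrt(-136/5 - 361) = sqrt(-1941/5) = I*sqrt(9705)/5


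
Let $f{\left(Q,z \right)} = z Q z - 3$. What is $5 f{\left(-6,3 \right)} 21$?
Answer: $-5985$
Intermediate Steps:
$f{\left(Q,z \right)} = -3 + Q z^{2}$ ($f{\left(Q,z \right)} = Q z z - 3 = Q z^{2} - 3 = -3 + Q z^{2}$)
$5 f{\left(-6,3 \right)} 21 = 5 \left(-3 - 6 \cdot 3^{2}\right) 21 = 5 \left(-3 - 54\right) 21 = 5 \left(-57\right) 21 = \left(-285\right) 21 = -5985$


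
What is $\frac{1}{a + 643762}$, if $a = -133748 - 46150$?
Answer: $\frac{1}{463864} \approx 2.1558 \cdot 10^{-6}$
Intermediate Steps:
$a = -179898$ ($a = -133748 - 46150 = -179898$)
$\frac{1}{a + 643762} = \frac{1}{-179898 + 643762} = \frac{1}{463864}$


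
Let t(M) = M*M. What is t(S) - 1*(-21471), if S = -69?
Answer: 26232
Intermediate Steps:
t(M) = M**2
t(S) - 1*(-21471) = (-69)**2 - 1*(-21471) = 4761 + 21471 = 26232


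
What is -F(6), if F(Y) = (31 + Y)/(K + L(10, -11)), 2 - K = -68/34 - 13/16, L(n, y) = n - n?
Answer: -592/77 ≈ -7.6883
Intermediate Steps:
L(n, y) = 0
K = 77/16 (K = 2 - (-68/34 - 13/16) = 2 - (-68*1/34 - 13*1/16) = 2 - (-2 - 13/16) = 2 - 1*(-45/16) = 2 + 45/16 = 77/16 ≈ 4.8125)
F(Y) = 496/77 + 16*Y/77 (F(Y) = (31 + Y)/(77/16 + 0) = (31 + Y)/(77/16) = (31 + Y)*(16/77) = 496/77 + 16*Y/77)
-F(6) = -(496/77 + (16/77)*6) = -(496/77 + 96/77) = -1*592/77 = -592/77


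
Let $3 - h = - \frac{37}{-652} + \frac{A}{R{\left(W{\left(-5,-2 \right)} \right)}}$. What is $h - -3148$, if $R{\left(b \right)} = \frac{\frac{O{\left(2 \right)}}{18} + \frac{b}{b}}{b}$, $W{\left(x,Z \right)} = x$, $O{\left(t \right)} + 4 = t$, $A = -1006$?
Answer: $- \frac{817545}{326} \approx -2507.8$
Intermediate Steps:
$O{\left(t \right)} = -4 + t$
$R{\left(b \right)} = \frac{8}{9 b}$ ($R{\left(b \right)} = \frac{\frac{-4 + 2}{18} + \frac{b}{b}}{b} = \frac{\left(-2\right) \frac{1}{18} + 1}{b} = \frac{- \frac{1}{9} + 1}{b} = \frac{8}{9 b}$)
$h = - \frac{1843793}{326}$ ($h = 3 - \left(- \frac{37}{-652} - \frac{1006}{\frac{8}{9} \frac{1}{-5}}\right) = 3 - \left(\left(-37\right) \left(- \frac{1}{652}\right) - \frac{1006}{\frac{8}{9} \left(- \frac{1}{5}\right)}\right) = 3 - \left(\frac{37}{652} - \frac{1006}{- \frac{8}{45}}\right) = 3 - \left(\frac{37}{652} - - \frac{22635}{4}\right) = 3 - \left(\frac{37}{652} + \frac{22635}{4}\right) = 3 - \frac{1844771}{326} = - \frac{1843793}{326} \approx -5655.8$)
$h - -3148 = - \frac{1843793}{326} - -3148 = - \frac{1843793}{326} + 3148 = - \frac{817545}{326}$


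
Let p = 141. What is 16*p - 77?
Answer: 2179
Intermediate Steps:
16*p - 77 = 16*141 - 77 = 2256 - 77 = 2179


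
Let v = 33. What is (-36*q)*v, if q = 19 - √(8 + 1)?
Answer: -19008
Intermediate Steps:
q = 16 (q = 19 - √9 = 19 - 1*3 = 19 - 3 = 16)
(-36*q)*v = -36*16*33 = -576*33 = -19008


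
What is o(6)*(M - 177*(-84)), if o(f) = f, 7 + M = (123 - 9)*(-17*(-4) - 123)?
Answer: 51546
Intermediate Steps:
M = -6277 (M = -7 + (123 - 9)*(-17*(-4) - 123) = -7 + 114*(68 - 123) = -7 + 114*(-55) = -7 - 6270 = -6277)
o(6)*(M - 177*(-84)) = 6*(-6277 - 177*(-84)) = 6*(-6277 + 14868) = 6*8591 = 51546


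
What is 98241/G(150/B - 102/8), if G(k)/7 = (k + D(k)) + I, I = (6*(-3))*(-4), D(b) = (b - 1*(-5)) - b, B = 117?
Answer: 15325596/71561 ≈ 214.16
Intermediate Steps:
D(b) = 5 (D(b) = (b + 5) - b = (5 + b) - b = 5)
I = 72 (I = -18*(-4) = 72)
G(k) = 539 + 7*k (G(k) = 7*((k + 5) + 72) = 7*((5 + k) + 72) = 7*(77 + k) = 539 + 7*k)
98241/G(150/B - 102/8) = 98241/(539 + 7*(150/117 - 102/8)) = 98241/(539 + 7*(150*(1/117) - 102*1/8)) = 98241/(539 + 7*(50/39 - 51/4)) = 98241/(539 + 7*(-1789/156)) = 98241/(539 - 12523/156) = 98241/(71561/156) = 98241*(156/71561) = 15325596/71561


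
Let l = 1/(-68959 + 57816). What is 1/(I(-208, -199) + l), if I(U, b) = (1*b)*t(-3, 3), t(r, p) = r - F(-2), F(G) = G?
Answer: 11143/2217456 ≈ 0.0050251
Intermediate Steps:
t(r, p) = 2 + r (t(r, p) = r - 1*(-2) = r + 2 = 2 + r)
l = -1/11143 (l = 1/(-11143) = -1/11143 ≈ -8.9742e-5)
I(U, b) = -b (I(U, b) = (1*b)*(2 - 3) = b*(-1) = -b)
1/(I(-208, -199) + l) = 1/(-1*(-199) - 1/11143) = 1/(199 - 1/11143) = 1/(2217456/11143) = 11143/2217456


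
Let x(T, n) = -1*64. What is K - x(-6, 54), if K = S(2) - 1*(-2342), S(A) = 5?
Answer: 2411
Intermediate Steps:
x(T, n) = -64
K = 2347 (K = 5 - 1*(-2342) = 5 + 2342 = 2347)
K - x(-6, 54) = 2347 - 1*(-64) = 2347 + 64 = 2411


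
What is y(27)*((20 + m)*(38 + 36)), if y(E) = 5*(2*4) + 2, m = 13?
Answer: 102564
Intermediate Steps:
y(E) = 42 (y(E) = 5*8 + 2 = 40 + 2 = 42)
y(27)*((20 + m)*(38 + 36)) = 42*((20 + 13)*(38 + 36)) = 42*(33*74) = 42*2442 = 102564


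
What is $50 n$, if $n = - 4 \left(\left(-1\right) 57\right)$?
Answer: $11400$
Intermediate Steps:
$n = 228$ ($n = \left(-4\right) \left(-57\right) = 228$)
$50 n = 50 \cdot 228 = 11400$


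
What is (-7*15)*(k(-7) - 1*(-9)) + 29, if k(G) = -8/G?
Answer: -1036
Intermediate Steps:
(-7*15)*(k(-7) - 1*(-9)) + 29 = (-7*15)*(-8/(-7) - 1*(-9)) + 29 = -105*(-8*(-⅐) + 9) + 29 = -105*(8/7 + 9) + 29 = -105*71/7 + 29 = -1065 + 29 = -1036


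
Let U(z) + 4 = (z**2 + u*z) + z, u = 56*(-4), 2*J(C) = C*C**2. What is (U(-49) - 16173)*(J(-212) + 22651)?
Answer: 13508285637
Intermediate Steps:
J(C) = C**3/2 (J(C) = (C*C**2)/2 = C**3/2)
u = -224
U(z) = -4 + z**2 - 223*z (U(z) = -4 + ((z**2 - 224*z) + z) = -4 + (z**2 - 223*z) = -4 + z**2 - 223*z)
(U(-49) - 16173)*(J(-212) + 22651) = ((-4 + (-49)**2 - 223*(-49)) - 16173)*((1/2)*(-212)**3 + 22651) = ((-4 + 2401 + 10927) - 16173)*((1/2)*(-9528128) + 22651) = (13324 - 16173)*(-4764064 + 22651) = -2849*(-4741413) = 13508285637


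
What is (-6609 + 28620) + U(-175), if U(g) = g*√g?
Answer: 22011 - 875*I*√7 ≈ 22011.0 - 2315.0*I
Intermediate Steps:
U(g) = g^(3/2)
(-6609 + 28620) + U(-175) = (-6609 + 28620) + (-175)^(3/2) = 22011 - 875*I*√7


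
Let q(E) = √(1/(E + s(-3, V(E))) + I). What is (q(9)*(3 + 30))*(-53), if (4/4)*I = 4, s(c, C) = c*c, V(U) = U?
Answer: -583*√146/2 ≈ -3522.2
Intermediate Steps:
s(c, C) = c²
I = 4
q(E) = √(4 + 1/(9 + E)) (q(E) = √(1/(E + (-3)²) + 4) = √(1/(E + 9) + 4) = √(1/(9 + E) + 4) = √(4 + 1/(9 + E)))
(q(9)*(3 + 30))*(-53) = (√((37 + 4*9)/(9 + 9))*(3 + 30))*(-53) = (√((37 + 36)/18)*33)*(-53) = (√((1/18)*73)*33)*(-53) = (√(73/18)*33)*(-53) = ((√146/6)*33)*(-53) = (11*√146/2)*(-53) = -583*√146/2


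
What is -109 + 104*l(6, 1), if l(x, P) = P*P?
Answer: -5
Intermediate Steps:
l(x, P) = P**2
-109 + 104*l(6, 1) = -109 + 104*1**2 = -109 + 104*1 = -109 + 104 = -5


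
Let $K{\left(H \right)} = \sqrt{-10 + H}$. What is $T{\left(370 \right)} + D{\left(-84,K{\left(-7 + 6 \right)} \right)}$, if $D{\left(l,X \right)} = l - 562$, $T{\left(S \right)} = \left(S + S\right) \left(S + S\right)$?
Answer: $546954$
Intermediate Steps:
$T{\left(S \right)} = 4 S^{2}$ ($T{\left(S \right)} = 2 S 2 S = 4 S^{2}$)
$D{\left(l,X \right)} = -562 + l$
$T{\left(370 \right)} + D{\left(-84,K{\left(-7 + 6 \right)} \right)} = 4 \cdot 370^{2} - 646 = 4 \cdot 136900 - 646 = 547600 - 646 = 546954$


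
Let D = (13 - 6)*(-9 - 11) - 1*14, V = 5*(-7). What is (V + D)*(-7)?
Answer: 1323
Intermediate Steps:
V = -35
D = -154 (D = 7*(-20) - 14 = -140 - 14 = -154)
(V + D)*(-7) = (-35 - 154)*(-7) = -189*(-7) = 1323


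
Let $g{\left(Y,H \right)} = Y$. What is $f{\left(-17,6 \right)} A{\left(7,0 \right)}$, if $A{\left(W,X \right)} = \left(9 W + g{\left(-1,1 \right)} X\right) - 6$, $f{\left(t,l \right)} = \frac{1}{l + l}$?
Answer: $\frac{19}{4} \approx 4.75$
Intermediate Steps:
$f{\left(t,l \right)} = \frac{1}{2 l}$
$A{\left(W,X \right)} = -6 - X + 9 W$ ($A{\left(W,X \right)} = \left(9 W - X\right) - 6 = \left(- X + 9 W\right) - 6 = -6 - X + 9 W$)
$f{\left(-17,6 \right)} A{\left(7,0 \right)} = \frac{1}{2 \cdot 6} \left(-6 - 0 + 9 \cdot 7\right) = \frac{1}{2} \cdot \frac{1}{6} \left(-6 + 0 + 63\right) = \frac{1}{12} \cdot 57 = \frac{19}{4}$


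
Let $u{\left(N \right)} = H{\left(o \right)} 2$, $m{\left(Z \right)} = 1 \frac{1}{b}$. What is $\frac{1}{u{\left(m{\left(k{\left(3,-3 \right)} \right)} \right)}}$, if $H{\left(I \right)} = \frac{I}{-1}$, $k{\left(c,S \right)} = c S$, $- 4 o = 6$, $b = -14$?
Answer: $\frac{1}{3} \approx 0.33333$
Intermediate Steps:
$o = - \frac{3}{2}$ ($o = \left(- \frac{1}{4}\right) 6 = - \frac{3}{2} \approx -1.5$)
$k{\left(c,S \right)} = S c$
$H{\left(I \right)} = - I$ ($H{\left(I \right)} = I \left(-1\right) = - I$)
$m{\left(Z \right)} = - \frac{1}{14}$ ($m{\left(Z \right)} = 1 \frac{1}{-14} = 1 \left(- \frac{1}{14}\right) = - \frac{1}{14}$)
$u{\left(N \right)} = 3$ ($u{\left(N \right)} = \left(-1\right) \left(- \frac{3}{2}\right) 2 = \frac{3}{2} \cdot 2 = 3$)
$\frac{1}{u{\left(m{\left(k{\left(3,-3 \right)} \right)} \right)}} = \frac{1}{3}$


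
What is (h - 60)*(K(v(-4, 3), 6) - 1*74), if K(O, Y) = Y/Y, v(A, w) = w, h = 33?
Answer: 1971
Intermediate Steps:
K(O, Y) = 1
(h - 60)*(K(v(-4, 3), 6) - 1*74) = (33 - 60)*(1 - 1*74) = -27*(1 - 74) = -27*(-73) = 1971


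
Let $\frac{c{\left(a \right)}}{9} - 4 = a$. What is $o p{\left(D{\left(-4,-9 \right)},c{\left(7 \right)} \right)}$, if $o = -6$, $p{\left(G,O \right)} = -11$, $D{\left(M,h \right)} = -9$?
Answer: $66$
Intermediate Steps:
$c{\left(a \right)} = 36 + 9 a$
$o p{\left(D{\left(-4,-9 \right)},c{\left(7 \right)} \right)} = \left(-6\right) \left(-11\right) = 66$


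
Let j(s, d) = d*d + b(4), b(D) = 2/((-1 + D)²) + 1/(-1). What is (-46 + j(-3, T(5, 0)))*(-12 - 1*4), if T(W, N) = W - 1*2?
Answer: 5440/9 ≈ 604.44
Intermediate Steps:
b(D) = -1 + 2/(-1 + D)² (b(D) = 2/(-1 + D)² + 1*(-1) = 2/(-1 + D)² - 1 = -1 + 2/(-1 + D)²)
T(W, N) = -2 + W (T(W, N) = W - 2 = -2 + W)
j(s, d) = -7/9 + d² (j(s, d) = d*d + (-1 + 2/(-1 + 4)²) = d² + (-1 + 2/3²) = d² + (-1 + 2*(⅑)) = d² + (-1 + 2/9) = d² - 7/9 = -7/9 + d²)
(-46 + j(-3, T(5, 0)))*(-12 - 1*4) = (-46 + (-7/9 + (-2 + 5)²))*(-12 - 1*4) = (-46 + (-7/9 + 3²))*(-12 - 4) = (-46 + (-7/9 + 9))*(-16) = (-46 + 74/9)*(-16) = -340/9*(-16) = 5440/9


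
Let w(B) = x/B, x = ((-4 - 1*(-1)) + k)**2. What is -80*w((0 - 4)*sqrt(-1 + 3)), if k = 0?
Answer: 90*sqrt(2) ≈ 127.28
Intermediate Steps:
x = 9 (x = ((-4 - 1*(-1)) + 0)**2 = ((-4 + 1) + 0)**2 = (-3 + 0)**2 = (-3)**2 = 9)
w(B) = 9/B
-80*w((0 - 4)*sqrt(-1 + 3)) = -720/((0 - 4)*sqrt(-1 + 3)) = -720/((-4*sqrt(2))) = -720*(-sqrt(2)/8) = -(-90)*sqrt(2) = 90*sqrt(2)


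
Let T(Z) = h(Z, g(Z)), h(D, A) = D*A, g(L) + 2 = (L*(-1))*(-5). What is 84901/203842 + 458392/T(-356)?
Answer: 1673864287/1469496978 ≈ 1.1391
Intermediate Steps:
g(L) = -2 + 5*L (g(L) = -2 + (L*(-1))*(-5) = -2 - L*(-5) = -2 + 5*L)
h(D, A) = A*D
T(Z) = Z*(-2 + 5*Z) (T(Z) = (-2 + 5*Z)*Z = Z*(-2 + 5*Z))
84901/203842 + 458392/T(-356) = 84901/203842 + 458392/((-356*(-2 + 5*(-356)))) = 84901*(1/203842) + 458392/((-356*(-2 - 1780))) = 84901/203842 + 458392/((-356*(-1782))) = 84901/203842 + 458392/634392 = 84901/203842 + 458392*(1/634392) = 84901/203842 + 5209/7209 = 1673864287/1469496978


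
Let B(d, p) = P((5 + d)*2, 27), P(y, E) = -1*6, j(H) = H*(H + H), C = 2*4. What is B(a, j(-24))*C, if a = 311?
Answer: -48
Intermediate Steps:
C = 8
j(H) = 2*H² (j(H) = H*(2*H) = 2*H²)
P(y, E) = -6
B(d, p) = -6
B(a, j(-24))*C = -6*8 = -48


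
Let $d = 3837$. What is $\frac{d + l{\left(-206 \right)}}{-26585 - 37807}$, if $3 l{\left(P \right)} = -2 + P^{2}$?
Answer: $- \frac{53945}{193176} \approx -0.27925$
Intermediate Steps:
$l{\left(P \right)} = - \frac{2}{3} + \frac{P^{2}}{3}$ ($l{\left(P \right)} = \frac{-2 + P^{2}}{3} = - \frac{2}{3} + \frac{P^{2}}{3}$)
$\frac{d + l{\left(-206 \right)}}{-26585 - 37807} = \frac{3837 - \left(\frac{2}{3} - \frac{\left(-206\right)^{2}}{3}\right)}{-26585 - 37807} = \frac{3837 + \left(- \frac{2}{3} + \frac{1}{3} \cdot 42436\right)}{-64392} = \left(3837 + \left(- \frac{2}{3} + \frac{42436}{3}\right)\right) \left(- \frac{1}{64392}\right) = \left(3837 + \frac{42434}{3}\right) \left(- \frac{1}{64392}\right) = \frac{53945}{3} \left(- \frac{1}{64392}\right) = - \frac{53945}{193176}$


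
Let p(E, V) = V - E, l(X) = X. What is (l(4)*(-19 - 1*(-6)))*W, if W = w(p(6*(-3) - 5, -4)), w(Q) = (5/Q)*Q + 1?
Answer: -312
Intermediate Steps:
w(Q) = 6 (w(Q) = 5 + 1 = 6)
W = 6
(l(4)*(-19 - 1*(-6)))*W = (4*(-19 - 1*(-6)))*6 = (4*(-19 + 6))*6 = (4*(-13))*6 = -52*6 = -312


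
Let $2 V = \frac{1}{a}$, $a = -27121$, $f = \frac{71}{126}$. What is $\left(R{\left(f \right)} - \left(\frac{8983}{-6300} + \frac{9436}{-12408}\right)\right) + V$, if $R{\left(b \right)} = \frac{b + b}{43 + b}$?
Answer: $\frac{97512893076769}{44079568740900} \approx 2.2122$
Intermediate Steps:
$f = \frac{71}{126}$ ($f = 71 \cdot \frac{1}{126} = \frac{71}{126} \approx 0.56349$)
$R{\left(b \right)} = \frac{2 b}{43 + b}$
$V = - \frac{1}{54242}$ ($V = \frac{1}{2 \left(-27121\right)} = \frac{1}{2} \left(- \frac{1}{27121}\right) = - \frac{1}{54242} \approx -1.8436 \cdot 10^{-5}$)
$\left(R{\left(f \right)} - \left(\frac{8983}{-6300} + \frac{9436}{-12408}\right)\right) + V = \left(2 \cdot \frac{71}{126} \frac{1}{43 + \frac{71}{126}} - \left(\frac{8983}{-6300} + \frac{9436}{-12408}\right)\right) - \frac{1}{54242} = \left(2 \cdot \frac{71}{126} \frac{1}{\frac{5489}{126}} - \left(8983 \left(- \frac{1}{6300}\right) + 9436 \left(- \frac{1}{12408}\right)\right)\right) - \frac{1}{54242} = \left(2 \cdot \frac{71}{126} \cdot \frac{126}{5489} - \left(- \frac{8983}{6300} - \frac{2359}{3102}\right)\right) - \frac{1}{54242} = \left(\frac{142}{5489} - - \frac{7121161}{3257100}\right) - \frac{1}{54242} = \left(\frac{142}{5489} + \frac{7121161}{3257100}\right) - \frac{1}{54242} = \frac{3595505539}{1625292900} - \frac{1}{54242} = \frac{97512893076769}{44079568740900}$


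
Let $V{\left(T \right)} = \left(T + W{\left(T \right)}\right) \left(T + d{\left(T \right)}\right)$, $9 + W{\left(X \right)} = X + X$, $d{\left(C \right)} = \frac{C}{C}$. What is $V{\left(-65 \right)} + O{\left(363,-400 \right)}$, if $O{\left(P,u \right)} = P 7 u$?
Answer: $-1003344$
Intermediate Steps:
$d{\left(C \right)} = 1$
$W{\left(X \right)} = -9 + 2 X$ ($W{\left(X \right)} = -9 + \left(X + X\right) = -9 + 2 X$)
$O{\left(P,u \right)} = 7 P u$
$V{\left(T \right)} = \left(1 + T\right) \left(-9 + 3 T\right)$ ($V{\left(T \right)} = \left(T + \left(-9 + 2 T\right)\right) \left(T + 1\right) = \left(-9 + 3 T\right) \left(1 + T\right) = \left(1 + T\right) \left(-9 + 3 T\right)$)
$V{\left(-65 \right)} + O{\left(363,-400 \right)} = \left(-9 - -390 + 3 \left(-65\right)^{2}\right) + 7 \cdot 363 \left(-400\right) = \left(-9 + 390 + 3 \cdot 4225\right) - 1016400 = \left(-9 + 390 + 12675\right) - 1016400 = 13056 - 1016400 = -1003344$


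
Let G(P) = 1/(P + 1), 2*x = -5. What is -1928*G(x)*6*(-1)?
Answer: -7712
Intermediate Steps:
x = -5/2 (x = (½)*(-5) = -5/2 ≈ -2.5000)
G(P) = 1/(1 + P)
-1928*G(x)*6*(-1) = -1928*6/(1 - 5/2)*(-1) = -1928*6/(-3/2)*(-1) = -1928*(-⅔*6)*(-1) = -(-7712)*(-1) = -1928*4 = -7712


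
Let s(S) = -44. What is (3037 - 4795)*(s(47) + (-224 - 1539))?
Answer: 3176706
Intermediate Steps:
(3037 - 4795)*(s(47) + (-224 - 1539)) = (3037 - 4795)*(-44 + (-224 - 1539)) = -1758*(-44 - 1763) = -1758*(-1807) = 3176706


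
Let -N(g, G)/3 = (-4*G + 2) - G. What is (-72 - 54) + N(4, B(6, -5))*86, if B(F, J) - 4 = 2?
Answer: 7098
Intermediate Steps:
B(F, J) = 6 (B(F, J) = 4 + 2 = 6)
N(g, G) = -6 + 15*G (N(g, G) = -3*((-4*G + 2) - G) = -3*((2 - 4*G) - G) = -3*(2 - 5*G) = -6 + 15*G)
(-72 - 54) + N(4, B(6, -5))*86 = (-72 - 54) + (-6 + 15*6)*86 = -126 + (-6 + 90)*86 = -126 + 84*86 = -126 + 7224 = 7098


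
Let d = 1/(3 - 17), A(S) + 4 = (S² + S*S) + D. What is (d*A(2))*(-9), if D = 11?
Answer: 135/14 ≈ 9.6429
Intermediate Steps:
A(S) = 7 + 2*S² (A(S) = -4 + ((S² + S*S) + 11) = -4 + ((S² + S²) + 11) = -4 + (2*S² + 11) = -4 + (11 + 2*S²) = 7 + 2*S²)
d = -1/14 (d = 1/(-14) = -1/14 ≈ -0.071429)
(d*A(2))*(-9) = -(7 + 2*2²)/14*(-9) = -(7 + 2*4)/14*(-9) = -(7 + 8)/14*(-9) = -1/14*15*(-9) = -15/14*(-9) = 135/14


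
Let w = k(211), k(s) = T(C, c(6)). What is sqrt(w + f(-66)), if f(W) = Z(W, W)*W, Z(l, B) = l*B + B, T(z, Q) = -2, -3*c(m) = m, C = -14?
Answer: I*sqrt(283142) ≈ 532.11*I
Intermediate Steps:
c(m) = -m/3
k(s) = -2
w = -2
Z(l, B) = B + B*l (Z(l, B) = B*l + B = B + B*l)
f(W) = W**2*(1 + W) (f(W) = (W*(1 + W))*W = W**2*(1 + W))
sqrt(w + f(-66)) = sqrt(-2 + (-66)**2*(1 - 66)) = sqrt(-2 + 4356*(-65)) = sqrt(-2 - 283140) = sqrt(-283142) = I*sqrt(283142)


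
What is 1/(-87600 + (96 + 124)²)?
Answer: -1/39200 ≈ -2.5510e-5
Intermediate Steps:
1/(-87600 + (96 + 124)²) = 1/(-87600 + 220²) = 1/(-87600 + 48400) = 1/(-39200) = -1/39200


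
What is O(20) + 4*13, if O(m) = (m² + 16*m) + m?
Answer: 792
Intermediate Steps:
O(m) = m² + 17*m
O(20) + 4*13 = 20*(17 + 20) + 4*13 = 20*37 + 52 = 740 + 52 = 792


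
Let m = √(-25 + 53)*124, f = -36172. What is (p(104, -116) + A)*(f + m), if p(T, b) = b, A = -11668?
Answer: 426250848 - 2922432*√7 ≈ 4.1852e+8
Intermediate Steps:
m = 248*√7 (m = √28*124 = (2*√7)*124 = 248*√7 ≈ 656.15)
(p(104, -116) + A)*(f + m) = (-116 - 11668)*(-36172 + 248*√7) = -11784*(-36172 + 248*√7) = 426250848 - 2922432*√7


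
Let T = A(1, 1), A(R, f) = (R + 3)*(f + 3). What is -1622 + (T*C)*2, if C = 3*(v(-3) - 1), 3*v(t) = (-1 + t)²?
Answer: -1206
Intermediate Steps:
v(t) = (-1 + t)²/3
A(R, f) = (3 + R)*(3 + f)
T = 16 (T = 9 + 3*1 + 3*1 + 1*1 = 9 + 3 + 3 + 1 = 16)
C = 13 (C = 3*((-1 - 3)²/3 - 1) = 3*((⅓)*(-4)² - 1) = 3*((⅓)*16 - 1) = 3*(16/3 - 1) = 3*(13/3) = 13)
-1622 + (T*C)*2 = -1622 + (16*13)*2 = -1622 + 208*2 = -1622 + 416 = -1206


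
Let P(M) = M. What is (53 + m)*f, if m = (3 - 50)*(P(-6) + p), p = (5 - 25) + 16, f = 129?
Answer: 67467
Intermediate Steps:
p = -4 (p = -20 + 16 = -4)
m = 470 (m = (3 - 50)*(-6 - 4) = -47*(-10) = 470)
(53 + m)*f = (53 + 470)*129 = 523*129 = 67467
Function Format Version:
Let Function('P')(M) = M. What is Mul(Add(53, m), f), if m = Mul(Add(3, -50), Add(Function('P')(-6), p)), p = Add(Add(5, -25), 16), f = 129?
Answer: 67467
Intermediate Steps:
p = -4 (p = Add(-20, 16) = -4)
m = 470 (m = Mul(Add(3, -50), Add(-6, -4)) = Mul(-47, -10) = 470)
Mul(Add(53, m), f) = Mul(Add(53, 470), 129) = Mul(523, 129) = 67467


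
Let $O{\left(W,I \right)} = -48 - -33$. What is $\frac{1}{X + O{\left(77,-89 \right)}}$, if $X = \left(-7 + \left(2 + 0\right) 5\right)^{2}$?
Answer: $- \frac{1}{6} \approx -0.16667$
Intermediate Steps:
$O{\left(W,I \right)} = -15$ ($O{\left(W,I \right)} = -48 + 33 = -15$)
$X = 9$ ($X = \left(-7 + 2 \cdot 5\right)^{2} = \left(-7 + 10\right)^{2} = 3^{2} = 9$)
$\frac{1}{X + O{\left(77,-89 \right)}} = \frac{1}{9 - 15} = \frac{1}{-6} = - \frac{1}{6}$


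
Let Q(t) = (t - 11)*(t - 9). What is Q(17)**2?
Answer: 2304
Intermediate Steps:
Q(t) = (-11 + t)*(-9 + t)
Q(17)**2 = (99 + 17**2 - 20*17)**2 = (99 + 289 - 340)**2 = 48**2 = 2304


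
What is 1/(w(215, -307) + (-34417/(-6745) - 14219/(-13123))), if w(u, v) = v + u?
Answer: -88514635/7595784974 ≈ -0.011653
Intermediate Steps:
w(u, v) = u + v
1/(w(215, -307) + (-34417/(-6745) - 14219/(-13123))) = 1/((215 - 307) + (-34417/(-6745) - 14219/(-13123))) = 1/(-92 + (-34417*(-1/6745) - 14219*(-1/13123))) = 1/(-92 + (34417/6745 + 14219/13123)) = 1/(-92 + 547561446/88514635) = 1/(-7595784974/88514635) = -88514635/7595784974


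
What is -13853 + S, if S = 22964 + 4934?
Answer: 14045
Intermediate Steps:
S = 27898
-13853 + S = -13853 + 27898 = 14045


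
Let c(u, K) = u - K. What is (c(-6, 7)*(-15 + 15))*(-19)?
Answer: 0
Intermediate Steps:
(c(-6, 7)*(-15 + 15))*(-19) = ((-6 - 1*7)*(-15 + 15))*(-19) = ((-6 - 7)*0)*(-19) = -13*0*(-19) = 0*(-19) = 0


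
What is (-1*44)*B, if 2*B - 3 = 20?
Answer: -506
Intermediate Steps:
B = 23/2 (B = 3/2 + (1/2)*20 = 3/2 + 10 = 23/2 ≈ 11.500)
(-1*44)*B = -1*44*(23/2) = -44*23/2 = -506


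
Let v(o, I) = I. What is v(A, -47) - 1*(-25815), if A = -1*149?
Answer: 25768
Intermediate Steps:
A = -149
v(A, -47) - 1*(-25815) = -47 - 1*(-25815) = -47 + 25815 = 25768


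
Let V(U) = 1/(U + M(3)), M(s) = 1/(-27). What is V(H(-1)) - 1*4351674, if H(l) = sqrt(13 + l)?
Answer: -38064092451/8747 + 1458*sqrt(3)/8747 ≈ -4.3517e+6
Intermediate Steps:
M(s) = -1/27
V(U) = 1/(-1/27 + U) (V(U) = 1/(U - 1/27) = 1/(-1/27 + U))
V(H(-1)) - 1*4351674 = 27/(-1 + 27*sqrt(13 - 1)) - 1*4351674 = 27/(-1 + 27*sqrt(12)) - 4351674 = 27/(-1 + 27*(2*sqrt(3))) - 4351674 = 27/(-1 + 54*sqrt(3)) - 4351674 = -4351674 + 27/(-1 + 54*sqrt(3))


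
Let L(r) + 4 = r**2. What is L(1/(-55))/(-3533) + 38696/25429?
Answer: 413864393671/271767987425 ≈ 1.5229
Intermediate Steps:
L(r) = -4 + r**2
L(1/(-55))/(-3533) + 38696/25429 = (-4 + (1/(-55))**2)/(-3533) + 38696/25429 = (-4 + (-1/55)**2)*(-1/3533) + 38696*(1/25429) = (-4 + 1/3025)*(-1/3533) + 38696/25429 = -12099/3025*(-1/3533) + 38696/25429 = 12099/10687325 + 38696/25429 = 413864393671/271767987425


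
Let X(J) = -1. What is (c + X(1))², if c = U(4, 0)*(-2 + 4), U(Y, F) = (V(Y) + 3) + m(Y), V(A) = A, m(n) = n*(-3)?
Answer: 121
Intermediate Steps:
m(n) = -3*n
U(Y, F) = 3 - 2*Y (U(Y, F) = (Y + 3) - 3*Y = (3 + Y) - 3*Y = 3 - 2*Y)
c = -10 (c = (3 - 2*4)*(-2 + 4) = (3 - 8)*2 = -5*2 = -10)
(c + X(1))² = (-10 - 1)² = (-11)² = 121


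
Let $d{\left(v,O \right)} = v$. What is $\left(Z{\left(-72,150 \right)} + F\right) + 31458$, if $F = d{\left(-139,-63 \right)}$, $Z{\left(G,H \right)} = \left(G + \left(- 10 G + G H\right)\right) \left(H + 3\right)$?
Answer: $-1521937$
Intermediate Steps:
$Z{\left(G,H \right)} = \left(3 + H\right) \left(- 9 G + G H\right)$ ($Z{\left(G,H \right)} = \left(- 9 G + G H\right) \left(3 + H\right) = \left(3 + H\right) \left(- 9 G + G H\right)$)
$F = -139$
$\left(Z{\left(-72,150 \right)} + F\right) + 31458 = \left(- 72 \left(-27 + 150^{2} - 900\right) - 139\right) + 31458 = \left(- 72 \left(-27 + 22500 - 900\right) - 139\right) + 31458 = \left(\left(-72\right) 21573 - 139\right) + 31458 = \left(-1553256 - 139\right) + 31458 = -1553395 + 31458 = -1521937$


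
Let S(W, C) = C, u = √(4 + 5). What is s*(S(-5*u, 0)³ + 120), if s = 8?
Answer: 960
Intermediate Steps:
u = 3 (u = √9 = 3)
s*(S(-5*u, 0)³ + 120) = 8*(0³ + 120) = 8*(0 + 120) = 8*120 = 960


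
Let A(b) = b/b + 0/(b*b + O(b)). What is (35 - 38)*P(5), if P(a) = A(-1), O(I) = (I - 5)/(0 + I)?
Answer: -3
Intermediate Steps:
O(I) = (-5 + I)/I
A(b) = 1 (A(b) = b/b + 0/(b*b + (-5 + b)/b) = 1 + 0/(b² + (-5 + b)/b) = 1 + 0 = 1)
P(a) = 1
(35 - 38)*P(5) = (35 - 38)*1 = -3*1 = -3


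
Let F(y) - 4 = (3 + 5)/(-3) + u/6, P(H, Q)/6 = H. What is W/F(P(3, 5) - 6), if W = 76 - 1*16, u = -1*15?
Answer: -360/7 ≈ -51.429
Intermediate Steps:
P(H, Q) = 6*H
u = -15
W = 60 (W = 76 - 16 = 60)
F(y) = -7/6 (F(y) = 4 + ((3 + 5)/(-3) - 15/6) = 4 + (8*(-⅓) - 15*⅙) = 4 + (-8/3 - 5/2) = 4 - 31/6 = -7/6)
W/F(P(3, 5) - 6) = 60/(-7/6) = 60*(-6/7) = -360/7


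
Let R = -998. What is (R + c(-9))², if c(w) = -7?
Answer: 1010025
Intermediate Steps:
(R + c(-9))² = (-998 - 7)² = (-1005)² = 1010025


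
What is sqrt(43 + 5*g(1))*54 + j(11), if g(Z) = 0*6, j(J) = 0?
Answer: 54*sqrt(43) ≈ 354.10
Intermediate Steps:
g(Z) = 0
sqrt(43 + 5*g(1))*54 + j(11) = sqrt(43 + 5*0)*54 + 0 = sqrt(43 + 0)*54 + 0 = sqrt(43)*54 + 0 = 54*sqrt(43) + 0 = 54*sqrt(43)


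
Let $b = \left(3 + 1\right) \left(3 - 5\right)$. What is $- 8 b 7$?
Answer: $448$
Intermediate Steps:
$b = -8$ ($b = 4 \left(-2\right) = -8$)
$- 8 b 7 = \left(-8\right) \left(-8\right) 7 = 64 \cdot 7 = 448$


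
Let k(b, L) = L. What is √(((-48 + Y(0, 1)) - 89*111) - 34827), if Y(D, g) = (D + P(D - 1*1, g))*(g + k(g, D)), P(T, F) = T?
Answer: I*√44755 ≈ 211.55*I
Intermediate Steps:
Y(D, g) = (-1 + 2*D)*(D + g) (Y(D, g) = (D + (D - 1*1))*(g + D) = (D + (D - 1))*(D + g) = (D + (-1 + D))*(D + g) = (-1 + 2*D)*(D + g))
√(((-48 + Y(0, 1)) - 89*111) - 34827) = √(((-48 + (-1*0 - 1*1 + 2*0² + 2*0*1)) - 89*111) - 34827) = √(((-48 + (0 - 1 + 2*0 + 0)) - 9879) - 34827) = √(((-48 + (0 - 1 + 0 + 0)) - 9879) - 34827) = √(((-48 - 1) - 9879) - 34827) = √((-49 - 9879) - 34827) = √(-9928 - 34827) = √(-44755) = I*√44755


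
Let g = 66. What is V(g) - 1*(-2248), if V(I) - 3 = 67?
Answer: 2318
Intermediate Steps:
V(I) = 70 (V(I) = 3 + 67 = 70)
V(g) - 1*(-2248) = 70 - 1*(-2248) = 70 + 2248 = 2318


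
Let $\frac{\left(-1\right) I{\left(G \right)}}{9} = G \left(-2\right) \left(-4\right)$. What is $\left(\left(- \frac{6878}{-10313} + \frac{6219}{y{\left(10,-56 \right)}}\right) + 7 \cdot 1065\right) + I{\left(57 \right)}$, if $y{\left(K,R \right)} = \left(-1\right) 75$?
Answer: $\frac{842764676}{257825} \approx 3268.7$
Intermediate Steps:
$y{\left(K,R \right)} = -75$
$I{\left(G \right)} = - 72 G$ ($I{\left(G \right)} = - 9 G \left(-2\right) \left(-4\right) = - 9 - 2 G \left(-4\right) = - 9 \cdot 8 G = - 72 G$)
$\left(\left(- \frac{6878}{-10313} + \frac{6219}{y{\left(10,-56 \right)}}\right) + 7 \cdot 1065\right) + I{\left(57 \right)} = \left(\left(- \frac{6878}{-10313} + \frac{6219}{-75}\right) + 7 \cdot 1065\right) - 4104 = \left(\left(\left(-6878\right) \left(- \frac{1}{10313}\right) + 6219 \left(- \frac{1}{75}\right)\right) + 7455\right) - 4104 = \left(\left(\frac{6878}{10313} - \frac{2073}{25}\right) + 7455\right) - 4104 = \left(- \frac{21206899}{257825} + 7455\right) - 4104 = \frac{1900878476}{257825} - 4104 = \frac{842764676}{257825}$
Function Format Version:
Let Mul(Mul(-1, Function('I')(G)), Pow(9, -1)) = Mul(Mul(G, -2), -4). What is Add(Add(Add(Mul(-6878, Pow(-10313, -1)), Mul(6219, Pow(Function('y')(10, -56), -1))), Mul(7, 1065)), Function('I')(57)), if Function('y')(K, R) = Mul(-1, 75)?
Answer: Rational(842764676, 257825) ≈ 3268.7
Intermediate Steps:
Function('y')(K, R) = -75
Function('I')(G) = Mul(-72, G) (Function('I')(G) = Mul(-9, Mul(Mul(G, -2), -4)) = Mul(-9, Mul(Mul(-2, G), -4)) = Mul(-9, Mul(8, G)) = Mul(-72, G))
Add(Add(Add(Mul(-6878, Pow(-10313, -1)), Mul(6219, Pow(Function('y')(10, -56), -1))), Mul(7, 1065)), Function('I')(57)) = Add(Add(Add(Mul(-6878, Pow(-10313, -1)), Mul(6219, Pow(-75, -1))), Mul(7, 1065)), Mul(-72, 57)) = Add(Add(Add(Mul(-6878, Rational(-1, 10313)), Mul(6219, Rational(-1, 75))), 7455), -4104) = Add(Add(Add(Rational(6878, 10313), Rational(-2073, 25)), 7455), -4104) = Add(Add(Rational(-21206899, 257825), 7455), -4104) = Add(Rational(1900878476, 257825), -4104) = Rational(842764676, 257825)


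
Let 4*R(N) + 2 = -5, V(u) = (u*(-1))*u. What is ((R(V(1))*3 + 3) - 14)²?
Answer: 4225/16 ≈ 264.06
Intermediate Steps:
V(u) = -u² (V(u) = (-u)*u = -u²)
R(N) = -7/4 (R(N) = -½ + (¼)*(-5) = -½ - 5/4 = -7/4)
((R(V(1))*3 + 3) - 14)² = ((-7/4*3 + 3) - 14)² = ((-21/4 + 3) - 14)² = (-9/4 - 14)² = (-65/4)² = 4225/16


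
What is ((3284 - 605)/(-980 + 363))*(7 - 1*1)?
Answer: -16074/617 ≈ -26.052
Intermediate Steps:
((3284 - 605)/(-980 + 363))*(7 - 1*1) = (2679/(-617))*(7 - 1) = (2679*(-1/617))*6 = -2679/617*6 = -16074/617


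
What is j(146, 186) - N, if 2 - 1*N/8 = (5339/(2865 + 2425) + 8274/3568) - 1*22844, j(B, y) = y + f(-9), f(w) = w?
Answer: -107682857732/589835 ≈ -1.8256e+5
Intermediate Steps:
j(B, y) = -9 + y (j(B, y) = y - 9 = -9 + y)
N = 107787258527/589835 (N = 16 - 8*((5339/(2865 + 2425) + 8274/3568) - 1*22844) = 16 - 8*((5339/5290 + 8274*(1/3568)) - 22844) = 16 - 8*((5339*(1/5290) + 4137/1784) - 22844) = 16 - 8*((5339/5290 + 4137/1784) - 22844) = 16 - 8*(15704753/4718680 - 22844) = 16 - 8*(-107777821167/4718680) = 16 + 107777821167/589835 = 107787258527/589835 ≈ 1.8274e+5)
j(146, 186) - N = (-9 + 186) - 1*107787258527/589835 = 177 - 107787258527/589835 = -107682857732/589835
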